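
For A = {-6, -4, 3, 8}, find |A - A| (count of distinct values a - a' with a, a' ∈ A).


A - A = {a - a' : a, a' ∈ A}; |A| = 4.
Bounds: 2|A|-1 ≤ |A - A| ≤ |A|² - |A| + 1, i.e. 7 ≤ |A - A| ≤ 13.
Note: 0 ∈ A - A always (from a - a). The set is symmetric: if d ∈ A - A then -d ∈ A - A.
Enumerate nonzero differences d = a - a' with a > a' (then include -d):
Positive differences: {2, 5, 7, 9, 12, 14}
Full difference set: {0} ∪ (positive diffs) ∪ (negative diffs).
|A - A| = 1 + 2·6 = 13 (matches direct enumeration: 13).

|A - A| = 13


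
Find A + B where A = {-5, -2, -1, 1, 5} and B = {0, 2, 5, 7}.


A + B = {a + b : a ∈ A, b ∈ B}.
Enumerate all |A|·|B| = 5·4 = 20 pairs (a, b) and collect distinct sums.
a = -5: -5+0=-5, -5+2=-3, -5+5=0, -5+7=2
a = -2: -2+0=-2, -2+2=0, -2+5=3, -2+7=5
a = -1: -1+0=-1, -1+2=1, -1+5=4, -1+7=6
a = 1: 1+0=1, 1+2=3, 1+5=6, 1+7=8
a = 5: 5+0=5, 5+2=7, 5+5=10, 5+7=12
Collecting distinct sums: A + B = {-5, -3, -2, -1, 0, 1, 2, 3, 4, 5, 6, 7, 8, 10, 12}
|A + B| = 15

A + B = {-5, -3, -2, -1, 0, 1, 2, 3, 4, 5, 6, 7, 8, 10, 12}


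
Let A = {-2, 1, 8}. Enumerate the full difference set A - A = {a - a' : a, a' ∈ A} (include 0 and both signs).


A - A = {a - a' : a, a' ∈ A}.
Compute a - a' for each ordered pair (a, a'):
a = -2: -2--2=0, -2-1=-3, -2-8=-10
a = 1: 1--2=3, 1-1=0, 1-8=-7
a = 8: 8--2=10, 8-1=7, 8-8=0
Collecting distinct values (and noting 0 appears from a-a):
A - A = {-10, -7, -3, 0, 3, 7, 10}
|A - A| = 7

A - A = {-10, -7, -3, 0, 3, 7, 10}


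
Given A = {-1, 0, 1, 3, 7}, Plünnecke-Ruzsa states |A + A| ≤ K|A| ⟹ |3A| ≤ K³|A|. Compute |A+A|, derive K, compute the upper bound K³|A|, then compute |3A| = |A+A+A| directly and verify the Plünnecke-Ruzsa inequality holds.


|A| = 5.
Step 1: Compute A + A by enumerating all 25 pairs.
A + A = {-2, -1, 0, 1, 2, 3, 4, 6, 7, 8, 10, 14}, so |A + A| = 12.
Step 2: Doubling constant K = |A + A|/|A| = 12/5 = 12/5 ≈ 2.4000.
Step 3: Plünnecke-Ruzsa gives |3A| ≤ K³·|A| = (2.4000)³ · 5 ≈ 69.1200.
Step 4: Compute 3A = A + A + A directly by enumerating all triples (a,b,c) ∈ A³; |3A| = 20.
Step 5: Check 20 ≤ 69.1200? Yes ✓.

K = 12/5, Plünnecke-Ruzsa bound K³|A| ≈ 69.1200, |3A| = 20, inequality holds.


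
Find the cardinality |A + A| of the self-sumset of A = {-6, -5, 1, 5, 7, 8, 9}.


A + A = {a + a' : a, a' ∈ A}; |A| = 7.
General bounds: 2|A| - 1 ≤ |A + A| ≤ |A|(|A|+1)/2, i.e. 13 ≤ |A + A| ≤ 28.
Lower bound 2|A|-1 is attained iff A is an arithmetic progression.
Enumerate sums a + a' for a ≤ a' (symmetric, so this suffices):
a = -6: -6+-6=-12, -6+-5=-11, -6+1=-5, -6+5=-1, -6+7=1, -6+8=2, -6+9=3
a = -5: -5+-5=-10, -5+1=-4, -5+5=0, -5+7=2, -5+8=3, -5+9=4
a = 1: 1+1=2, 1+5=6, 1+7=8, 1+8=9, 1+9=10
a = 5: 5+5=10, 5+7=12, 5+8=13, 5+9=14
a = 7: 7+7=14, 7+8=15, 7+9=16
a = 8: 8+8=16, 8+9=17
a = 9: 9+9=18
Distinct sums: {-12, -11, -10, -5, -4, -1, 0, 1, 2, 3, 4, 6, 8, 9, 10, 12, 13, 14, 15, 16, 17, 18}
|A + A| = 22

|A + A| = 22


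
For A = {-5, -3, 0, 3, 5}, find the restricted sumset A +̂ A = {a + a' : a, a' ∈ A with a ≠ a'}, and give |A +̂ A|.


Restricted sumset: A +̂ A = {a + a' : a ∈ A, a' ∈ A, a ≠ a'}.
Equivalently, take A + A and drop any sum 2a that is achievable ONLY as a + a for a ∈ A (i.e. sums representable only with equal summands).
Enumerate pairs (a, a') with a < a' (symmetric, so each unordered pair gives one sum; this covers all a ≠ a'):
  -5 + -3 = -8
  -5 + 0 = -5
  -5 + 3 = -2
  -5 + 5 = 0
  -3 + 0 = -3
  -3 + 3 = 0
  -3 + 5 = 2
  0 + 3 = 3
  0 + 5 = 5
  3 + 5 = 8
Collected distinct sums: {-8, -5, -3, -2, 0, 2, 3, 5, 8}
|A +̂ A| = 9
(Reference bound: |A +̂ A| ≥ 2|A| - 3 for |A| ≥ 2, with |A| = 5 giving ≥ 7.)

|A +̂ A| = 9


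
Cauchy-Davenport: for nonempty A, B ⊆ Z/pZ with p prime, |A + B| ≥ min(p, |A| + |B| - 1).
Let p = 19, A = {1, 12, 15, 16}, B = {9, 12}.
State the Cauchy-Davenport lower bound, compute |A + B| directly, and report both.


Cauchy-Davenport: |A + B| ≥ min(p, |A| + |B| - 1) for A, B nonempty in Z/pZ.
|A| = 4, |B| = 2, p = 19.
CD lower bound = min(19, 4 + 2 - 1) = min(19, 5) = 5.
Compute A + B mod 19 directly:
a = 1: 1+9=10, 1+12=13
a = 12: 12+9=2, 12+12=5
a = 15: 15+9=5, 15+12=8
a = 16: 16+9=6, 16+12=9
A + B = {2, 5, 6, 8, 9, 10, 13}, so |A + B| = 7.
Verify: 7 ≥ 5? Yes ✓.

CD lower bound = 5, actual |A + B| = 7.


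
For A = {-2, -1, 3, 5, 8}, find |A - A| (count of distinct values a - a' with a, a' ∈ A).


A - A = {a - a' : a, a' ∈ A}; |A| = 5.
Bounds: 2|A|-1 ≤ |A - A| ≤ |A|² - |A| + 1, i.e. 9 ≤ |A - A| ≤ 21.
Note: 0 ∈ A - A always (from a - a). The set is symmetric: if d ∈ A - A then -d ∈ A - A.
Enumerate nonzero differences d = a - a' with a > a' (then include -d):
Positive differences: {1, 2, 3, 4, 5, 6, 7, 9, 10}
Full difference set: {0} ∪ (positive diffs) ∪ (negative diffs).
|A - A| = 1 + 2·9 = 19 (matches direct enumeration: 19).

|A - A| = 19


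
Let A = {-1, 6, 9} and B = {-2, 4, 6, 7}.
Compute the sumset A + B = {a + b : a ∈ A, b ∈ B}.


A + B = {a + b : a ∈ A, b ∈ B}.
Enumerate all |A|·|B| = 3·4 = 12 pairs (a, b) and collect distinct sums.
a = -1: -1+-2=-3, -1+4=3, -1+6=5, -1+7=6
a = 6: 6+-2=4, 6+4=10, 6+6=12, 6+7=13
a = 9: 9+-2=7, 9+4=13, 9+6=15, 9+7=16
Collecting distinct sums: A + B = {-3, 3, 4, 5, 6, 7, 10, 12, 13, 15, 16}
|A + B| = 11

A + B = {-3, 3, 4, 5, 6, 7, 10, 12, 13, 15, 16}


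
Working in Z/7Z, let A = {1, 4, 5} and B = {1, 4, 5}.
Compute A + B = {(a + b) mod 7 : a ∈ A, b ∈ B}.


Work in Z/7Z: reduce every sum a + b modulo 7.
Enumerate all 9 pairs:
a = 1: 1+1=2, 1+4=5, 1+5=6
a = 4: 4+1=5, 4+4=1, 4+5=2
a = 5: 5+1=6, 5+4=2, 5+5=3
Distinct residues collected: {1, 2, 3, 5, 6}
|A + B| = 5 (out of 7 total residues).

A + B = {1, 2, 3, 5, 6}


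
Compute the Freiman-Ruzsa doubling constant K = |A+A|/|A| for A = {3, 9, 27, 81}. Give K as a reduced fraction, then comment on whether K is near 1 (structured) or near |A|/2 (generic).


|A| = 4.
Compute A + A by enumerating all 16 pairs.
A + A = {6, 12, 18, 30, 36, 54, 84, 90, 108, 162}, so |A + A| = 10.
K = |A + A| / |A| = 10/4 = 5/2 ≈ 2.5000.
Reference: AP of size 4 gives K = 7/4 ≈ 1.7500; a fully generic set of size 4 gives K ≈ 2.5000.

|A| = 4, |A + A| = 10, K = 10/4 = 5/2.


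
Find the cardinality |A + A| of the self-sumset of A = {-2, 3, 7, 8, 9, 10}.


A + A = {a + a' : a, a' ∈ A}; |A| = 6.
General bounds: 2|A| - 1 ≤ |A + A| ≤ |A|(|A|+1)/2, i.e. 11 ≤ |A + A| ≤ 21.
Lower bound 2|A|-1 is attained iff A is an arithmetic progression.
Enumerate sums a + a' for a ≤ a' (symmetric, so this suffices):
a = -2: -2+-2=-4, -2+3=1, -2+7=5, -2+8=6, -2+9=7, -2+10=8
a = 3: 3+3=6, 3+7=10, 3+8=11, 3+9=12, 3+10=13
a = 7: 7+7=14, 7+8=15, 7+9=16, 7+10=17
a = 8: 8+8=16, 8+9=17, 8+10=18
a = 9: 9+9=18, 9+10=19
a = 10: 10+10=20
Distinct sums: {-4, 1, 5, 6, 7, 8, 10, 11, 12, 13, 14, 15, 16, 17, 18, 19, 20}
|A + A| = 17

|A + A| = 17


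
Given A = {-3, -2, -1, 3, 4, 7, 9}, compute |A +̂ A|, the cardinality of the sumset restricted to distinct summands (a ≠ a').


Restricted sumset: A +̂ A = {a + a' : a ∈ A, a' ∈ A, a ≠ a'}.
Equivalently, take A + A and drop any sum 2a that is achievable ONLY as a + a for a ∈ A (i.e. sums representable only with equal summands).
Enumerate pairs (a, a') with a < a' (symmetric, so each unordered pair gives one sum; this covers all a ≠ a'):
  -3 + -2 = -5
  -3 + -1 = -4
  -3 + 3 = 0
  -3 + 4 = 1
  -3 + 7 = 4
  -3 + 9 = 6
  -2 + -1 = -3
  -2 + 3 = 1
  -2 + 4 = 2
  -2 + 7 = 5
  -2 + 9 = 7
  -1 + 3 = 2
  -1 + 4 = 3
  -1 + 7 = 6
  -1 + 9 = 8
  3 + 4 = 7
  3 + 7 = 10
  3 + 9 = 12
  4 + 7 = 11
  4 + 9 = 13
  7 + 9 = 16
Collected distinct sums: {-5, -4, -3, 0, 1, 2, 3, 4, 5, 6, 7, 8, 10, 11, 12, 13, 16}
|A +̂ A| = 17
(Reference bound: |A +̂ A| ≥ 2|A| - 3 for |A| ≥ 2, with |A| = 7 giving ≥ 11.)

|A +̂ A| = 17


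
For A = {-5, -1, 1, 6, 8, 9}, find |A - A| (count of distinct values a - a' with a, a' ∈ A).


A - A = {a - a' : a, a' ∈ A}; |A| = 6.
Bounds: 2|A|-1 ≤ |A - A| ≤ |A|² - |A| + 1, i.e. 11 ≤ |A - A| ≤ 31.
Note: 0 ∈ A - A always (from a - a). The set is symmetric: if d ∈ A - A then -d ∈ A - A.
Enumerate nonzero differences d = a - a' with a > a' (then include -d):
Positive differences: {1, 2, 3, 4, 5, 6, 7, 8, 9, 10, 11, 13, 14}
Full difference set: {0} ∪ (positive diffs) ∪ (negative diffs).
|A - A| = 1 + 2·13 = 27 (matches direct enumeration: 27).

|A - A| = 27


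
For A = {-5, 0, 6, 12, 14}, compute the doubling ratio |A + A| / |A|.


|A| = 5.
Compute A + A by enumerating all 25 pairs.
A + A = {-10, -5, 0, 1, 6, 7, 9, 12, 14, 18, 20, 24, 26, 28}, so |A + A| = 14.
K = |A + A| / |A| = 14/5 (already in lowest terms) ≈ 2.8000.
Reference: AP of size 5 gives K = 9/5 ≈ 1.8000; a fully generic set of size 5 gives K ≈ 3.0000.

|A| = 5, |A + A| = 14, K = 14/5.


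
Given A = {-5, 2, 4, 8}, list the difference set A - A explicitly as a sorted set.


A - A = {a - a' : a, a' ∈ A}.
Compute a - a' for each ordered pair (a, a'):
a = -5: -5--5=0, -5-2=-7, -5-4=-9, -5-8=-13
a = 2: 2--5=7, 2-2=0, 2-4=-2, 2-8=-6
a = 4: 4--5=9, 4-2=2, 4-4=0, 4-8=-4
a = 8: 8--5=13, 8-2=6, 8-4=4, 8-8=0
Collecting distinct values (and noting 0 appears from a-a):
A - A = {-13, -9, -7, -6, -4, -2, 0, 2, 4, 6, 7, 9, 13}
|A - A| = 13

A - A = {-13, -9, -7, -6, -4, -2, 0, 2, 4, 6, 7, 9, 13}


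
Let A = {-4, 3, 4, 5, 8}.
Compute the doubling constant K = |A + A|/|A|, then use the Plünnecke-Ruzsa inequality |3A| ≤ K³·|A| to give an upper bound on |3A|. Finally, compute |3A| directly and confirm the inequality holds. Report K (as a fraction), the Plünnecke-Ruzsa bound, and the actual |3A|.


|A| = 5.
Step 1: Compute A + A by enumerating all 25 pairs.
A + A = {-8, -1, 0, 1, 4, 6, 7, 8, 9, 10, 11, 12, 13, 16}, so |A + A| = 14.
Step 2: Doubling constant K = |A + A|/|A| = 14/5 = 14/5 ≈ 2.8000.
Step 3: Plünnecke-Ruzsa gives |3A| ≤ K³·|A| = (2.8000)³ · 5 ≈ 109.7600.
Step 4: Compute 3A = A + A + A directly by enumerating all triples (a,b,c) ∈ A³; |3A| = 26.
Step 5: Check 26 ≤ 109.7600? Yes ✓.

K = 14/5, Plünnecke-Ruzsa bound K³|A| ≈ 109.7600, |3A| = 26, inequality holds.


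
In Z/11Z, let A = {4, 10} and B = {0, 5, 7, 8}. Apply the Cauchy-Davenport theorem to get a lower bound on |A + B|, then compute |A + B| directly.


Cauchy-Davenport: |A + B| ≥ min(p, |A| + |B| - 1) for A, B nonempty in Z/pZ.
|A| = 2, |B| = 4, p = 11.
CD lower bound = min(11, 2 + 4 - 1) = min(11, 5) = 5.
Compute A + B mod 11 directly:
a = 4: 4+0=4, 4+5=9, 4+7=0, 4+8=1
a = 10: 10+0=10, 10+5=4, 10+7=6, 10+8=7
A + B = {0, 1, 4, 6, 7, 9, 10}, so |A + B| = 7.
Verify: 7 ≥ 5? Yes ✓.

CD lower bound = 5, actual |A + B| = 7.


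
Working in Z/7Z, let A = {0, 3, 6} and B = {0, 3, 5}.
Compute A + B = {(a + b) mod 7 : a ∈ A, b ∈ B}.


Work in Z/7Z: reduce every sum a + b modulo 7.
Enumerate all 9 pairs:
a = 0: 0+0=0, 0+3=3, 0+5=5
a = 3: 3+0=3, 3+3=6, 3+5=1
a = 6: 6+0=6, 6+3=2, 6+5=4
Distinct residues collected: {0, 1, 2, 3, 4, 5, 6}
|A + B| = 7 (out of 7 total residues).

A + B = {0, 1, 2, 3, 4, 5, 6}


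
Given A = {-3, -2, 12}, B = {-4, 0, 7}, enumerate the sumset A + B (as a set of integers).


A + B = {a + b : a ∈ A, b ∈ B}.
Enumerate all |A|·|B| = 3·3 = 9 pairs (a, b) and collect distinct sums.
a = -3: -3+-4=-7, -3+0=-3, -3+7=4
a = -2: -2+-4=-6, -2+0=-2, -2+7=5
a = 12: 12+-4=8, 12+0=12, 12+7=19
Collecting distinct sums: A + B = {-7, -6, -3, -2, 4, 5, 8, 12, 19}
|A + B| = 9

A + B = {-7, -6, -3, -2, 4, 5, 8, 12, 19}


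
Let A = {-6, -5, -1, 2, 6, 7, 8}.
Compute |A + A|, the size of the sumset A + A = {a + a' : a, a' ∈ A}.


A + A = {a + a' : a, a' ∈ A}; |A| = 7.
General bounds: 2|A| - 1 ≤ |A + A| ≤ |A|(|A|+1)/2, i.e. 13 ≤ |A + A| ≤ 28.
Lower bound 2|A|-1 is attained iff A is an arithmetic progression.
Enumerate sums a + a' for a ≤ a' (symmetric, so this suffices):
a = -6: -6+-6=-12, -6+-5=-11, -6+-1=-7, -6+2=-4, -6+6=0, -6+7=1, -6+8=2
a = -5: -5+-5=-10, -5+-1=-6, -5+2=-3, -5+6=1, -5+7=2, -5+8=3
a = -1: -1+-1=-2, -1+2=1, -1+6=5, -1+7=6, -1+8=7
a = 2: 2+2=4, 2+6=8, 2+7=9, 2+8=10
a = 6: 6+6=12, 6+7=13, 6+8=14
a = 7: 7+7=14, 7+8=15
a = 8: 8+8=16
Distinct sums: {-12, -11, -10, -7, -6, -4, -3, -2, 0, 1, 2, 3, 4, 5, 6, 7, 8, 9, 10, 12, 13, 14, 15, 16}
|A + A| = 24

|A + A| = 24


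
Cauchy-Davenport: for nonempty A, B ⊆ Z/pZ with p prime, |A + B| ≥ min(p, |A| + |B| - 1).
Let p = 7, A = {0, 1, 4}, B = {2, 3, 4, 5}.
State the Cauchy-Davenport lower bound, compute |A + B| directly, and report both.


Cauchy-Davenport: |A + B| ≥ min(p, |A| + |B| - 1) for A, B nonempty in Z/pZ.
|A| = 3, |B| = 4, p = 7.
CD lower bound = min(7, 3 + 4 - 1) = min(7, 6) = 6.
Compute A + B mod 7 directly:
a = 0: 0+2=2, 0+3=3, 0+4=4, 0+5=5
a = 1: 1+2=3, 1+3=4, 1+4=5, 1+5=6
a = 4: 4+2=6, 4+3=0, 4+4=1, 4+5=2
A + B = {0, 1, 2, 3, 4, 5, 6}, so |A + B| = 7.
Verify: 7 ≥ 6? Yes ✓.

CD lower bound = 6, actual |A + B| = 7.


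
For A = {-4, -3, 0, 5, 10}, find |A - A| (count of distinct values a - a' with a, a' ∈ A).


A - A = {a - a' : a, a' ∈ A}; |A| = 5.
Bounds: 2|A|-1 ≤ |A - A| ≤ |A|² - |A| + 1, i.e. 9 ≤ |A - A| ≤ 21.
Note: 0 ∈ A - A always (from a - a). The set is symmetric: if d ∈ A - A then -d ∈ A - A.
Enumerate nonzero differences d = a - a' with a > a' (then include -d):
Positive differences: {1, 3, 4, 5, 8, 9, 10, 13, 14}
Full difference set: {0} ∪ (positive diffs) ∪ (negative diffs).
|A - A| = 1 + 2·9 = 19 (matches direct enumeration: 19).

|A - A| = 19


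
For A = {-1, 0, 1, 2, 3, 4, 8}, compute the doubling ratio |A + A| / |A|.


|A| = 7.
Compute A + A by enumerating all 49 pairs.
A + A = {-2, -1, 0, 1, 2, 3, 4, 5, 6, 7, 8, 9, 10, 11, 12, 16}, so |A + A| = 16.
K = |A + A| / |A| = 16/7 (already in lowest terms) ≈ 2.2857.
Reference: AP of size 7 gives K = 13/7 ≈ 1.8571; a fully generic set of size 7 gives K ≈ 4.0000.

|A| = 7, |A + A| = 16, K = 16/7.


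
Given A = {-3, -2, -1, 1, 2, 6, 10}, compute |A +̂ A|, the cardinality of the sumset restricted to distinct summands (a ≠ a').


Restricted sumset: A +̂ A = {a + a' : a ∈ A, a' ∈ A, a ≠ a'}.
Equivalently, take A + A and drop any sum 2a that is achievable ONLY as a + a for a ∈ A (i.e. sums representable only with equal summands).
Enumerate pairs (a, a') with a < a' (symmetric, so each unordered pair gives one sum; this covers all a ≠ a'):
  -3 + -2 = -5
  -3 + -1 = -4
  -3 + 1 = -2
  -3 + 2 = -1
  -3 + 6 = 3
  -3 + 10 = 7
  -2 + -1 = -3
  -2 + 1 = -1
  -2 + 2 = 0
  -2 + 6 = 4
  -2 + 10 = 8
  -1 + 1 = 0
  -1 + 2 = 1
  -1 + 6 = 5
  -1 + 10 = 9
  1 + 2 = 3
  1 + 6 = 7
  1 + 10 = 11
  2 + 6 = 8
  2 + 10 = 12
  6 + 10 = 16
Collected distinct sums: {-5, -4, -3, -2, -1, 0, 1, 3, 4, 5, 7, 8, 9, 11, 12, 16}
|A +̂ A| = 16
(Reference bound: |A +̂ A| ≥ 2|A| - 3 for |A| ≥ 2, with |A| = 7 giving ≥ 11.)

|A +̂ A| = 16


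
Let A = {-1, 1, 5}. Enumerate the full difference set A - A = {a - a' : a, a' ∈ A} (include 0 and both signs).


A - A = {a - a' : a, a' ∈ A}.
Compute a - a' for each ordered pair (a, a'):
a = -1: -1--1=0, -1-1=-2, -1-5=-6
a = 1: 1--1=2, 1-1=0, 1-5=-4
a = 5: 5--1=6, 5-1=4, 5-5=0
Collecting distinct values (and noting 0 appears from a-a):
A - A = {-6, -4, -2, 0, 2, 4, 6}
|A - A| = 7

A - A = {-6, -4, -2, 0, 2, 4, 6}


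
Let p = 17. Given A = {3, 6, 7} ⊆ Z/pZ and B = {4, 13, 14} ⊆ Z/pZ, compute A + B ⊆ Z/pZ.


Work in Z/17Z: reduce every sum a + b modulo 17.
Enumerate all 9 pairs:
a = 3: 3+4=7, 3+13=16, 3+14=0
a = 6: 6+4=10, 6+13=2, 6+14=3
a = 7: 7+4=11, 7+13=3, 7+14=4
Distinct residues collected: {0, 2, 3, 4, 7, 10, 11, 16}
|A + B| = 8 (out of 17 total residues).

A + B = {0, 2, 3, 4, 7, 10, 11, 16}


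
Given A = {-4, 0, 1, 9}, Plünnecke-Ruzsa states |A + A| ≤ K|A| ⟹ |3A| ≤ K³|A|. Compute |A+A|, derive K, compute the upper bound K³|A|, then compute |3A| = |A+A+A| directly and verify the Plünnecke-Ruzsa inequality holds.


|A| = 4.
Step 1: Compute A + A by enumerating all 16 pairs.
A + A = {-8, -4, -3, 0, 1, 2, 5, 9, 10, 18}, so |A + A| = 10.
Step 2: Doubling constant K = |A + A|/|A| = 10/4 = 10/4 ≈ 2.5000.
Step 3: Plünnecke-Ruzsa gives |3A| ≤ K³·|A| = (2.5000)³ · 4 ≈ 62.5000.
Step 4: Compute 3A = A + A + A directly by enumerating all triples (a,b,c) ∈ A³; |3A| = 19.
Step 5: Check 19 ≤ 62.5000? Yes ✓.

K = 10/4, Plünnecke-Ruzsa bound K³|A| ≈ 62.5000, |3A| = 19, inequality holds.


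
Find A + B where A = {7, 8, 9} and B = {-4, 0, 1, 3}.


A + B = {a + b : a ∈ A, b ∈ B}.
Enumerate all |A|·|B| = 3·4 = 12 pairs (a, b) and collect distinct sums.
a = 7: 7+-4=3, 7+0=7, 7+1=8, 7+3=10
a = 8: 8+-4=4, 8+0=8, 8+1=9, 8+3=11
a = 9: 9+-4=5, 9+0=9, 9+1=10, 9+3=12
Collecting distinct sums: A + B = {3, 4, 5, 7, 8, 9, 10, 11, 12}
|A + B| = 9

A + B = {3, 4, 5, 7, 8, 9, 10, 11, 12}


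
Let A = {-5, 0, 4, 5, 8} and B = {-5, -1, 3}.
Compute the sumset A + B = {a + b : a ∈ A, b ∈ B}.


A + B = {a + b : a ∈ A, b ∈ B}.
Enumerate all |A|·|B| = 5·3 = 15 pairs (a, b) and collect distinct sums.
a = -5: -5+-5=-10, -5+-1=-6, -5+3=-2
a = 0: 0+-5=-5, 0+-1=-1, 0+3=3
a = 4: 4+-5=-1, 4+-1=3, 4+3=7
a = 5: 5+-5=0, 5+-1=4, 5+3=8
a = 8: 8+-5=3, 8+-1=7, 8+3=11
Collecting distinct sums: A + B = {-10, -6, -5, -2, -1, 0, 3, 4, 7, 8, 11}
|A + B| = 11

A + B = {-10, -6, -5, -2, -1, 0, 3, 4, 7, 8, 11}


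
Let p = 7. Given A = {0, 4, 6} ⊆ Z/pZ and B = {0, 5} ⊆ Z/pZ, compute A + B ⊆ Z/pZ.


Work in Z/7Z: reduce every sum a + b modulo 7.
Enumerate all 6 pairs:
a = 0: 0+0=0, 0+5=5
a = 4: 4+0=4, 4+5=2
a = 6: 6+0=6, 6+5=4
Distinct residues collected: {0, 2, 4, 5, 6}
|A + B| = 5 (out of 7 total residues).

A + B = {0, 2, 4, 5, 6}


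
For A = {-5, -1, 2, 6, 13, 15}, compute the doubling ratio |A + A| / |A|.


|A| = 6.
Compute A + A by enumerating all 36 pairs.
A + A = {-10, -6, -3, -2, 1, 4, 5, 8, 10, 12, 14, 15, 17, 19, 21, 26, 28, 30}, so |A + A| = 18.
K = |A + A| / |A| = 18/6 = 3/1 ≈ 3.0000.
Reference: AP of size 6 gives K = 11/6 ≈ 1.8333; a fully generic set of size 6 gives K ≈ 3.5000.

|A| = 6, |A + A| = 18, K = 18/6 = 3/1.


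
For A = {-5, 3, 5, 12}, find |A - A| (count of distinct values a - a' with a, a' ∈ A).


A - A = {a - a' : a, a' ∈ A}; |A| = 4.
Bounds: 2|A|-1 ≤ |A - A| ≤ |A|² - |A| + 1, i.e. 7 ≤ |A - A| ≤ 13.
Note: 0 ∈ A - A always (from a - a). The set is symmetric: if d ∈ A - A then -d ∈ A - A.
Enumerate nonzero differences d = a - a' with a > a' (then include -d):
Positive differences: {2, 7, 8, 9, 10, 17}
Full difference set: {0} ∪ (positive diffs) ∪ (negative diffs).
|A - A| = 1 + 2·6 = 13 (matches direct enumeration: 13).

|A - A| = 13


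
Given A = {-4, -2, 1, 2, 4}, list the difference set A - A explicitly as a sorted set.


A - A = {a - a' : a, a' ∈ A}.
Compute a - a' for each ordered pair (a, a'):
a = -4: -4--4=0, -4--2=-2, -4-1=-5, -4-2=-6, -4-4=-8
a = -2: -2--4=2, -2--2=0, -2-1=-3, -2-2=-4, -2-4=-6
a = 1: 1--4=5, 1--2=3, 1-1=0, 1-2=-1, 1-4=-3
a = 2: 2--4=6, 2--2=4, 2-1=1, 2-2=0, 2-4=-2
a = 4: 4--4=8, 4--2=6, 4-1=3, 4-2=2, 4-4=0
Collecting distinct values (and noting 0 appears from a-a):
A - A = {-8, -6, -5, -4, -3, -2, -1, 0, 1, 2, 3, 4, 5, 6, 8}
|A - A| = 15

A - A = {-8, -6, -5, -4, -3, -2, -1, 0, 1, 2, 3, 4, 5, 6, 8}


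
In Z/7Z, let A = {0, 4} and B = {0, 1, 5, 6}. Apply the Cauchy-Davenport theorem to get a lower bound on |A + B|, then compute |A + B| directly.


Cauchy-Davenport: |A + B| ≥ min(p, |A| + |B| - 1) for A, B nonempty in Z/pZ.
|A| = 2, |B| = 4, p = 7.
CD lower bound = min(7, 2 + 4 - 1) = min(7, 5) = 5.
Compute A + B mod 7 directly:
a = 0: 0+0=0, 0+1=1, 0+5=5, 0+6=6
a = 4: 4+0=4, 4+1=5, 4+5=2, 4+6=3
A + B = {0, 1, 2, 3, 4, 5, 6}, so |A + B| = 7.
Verify: 7 ≥ 5? Yes ✓.

CD lower bound = 5, actual |A + B| = 7.


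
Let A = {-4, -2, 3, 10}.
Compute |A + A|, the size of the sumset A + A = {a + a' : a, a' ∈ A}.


A + A = {a + a' : a, a' ∈ A}; |A| = 4.
General bounds: 2|A| - 1 ≤ |A + A| ≤ |A|(|A|+1)/2, i.e. 7 ≤ |A + A| ≤ 10.
Lower bound 2|A|-1 is attained iff A is an arithmetic progression.
Enumerate sums a + a' for a ≤ a' (symmetric, so this suffices):
a = -4: -4+-4=-8, -4+-2=-6, -4+3=-1, -4+10=6
a = -2: -2+-2=-4, -2+3=1, -2+10=8
a = 3: 3+3=6, 3+10=13
a = 10: 10+10=20
Distinct sums: {-8, -6, -4, -1, 1, 6, 8, 13, 20}
|A + A| = 9

|A + A| = 9


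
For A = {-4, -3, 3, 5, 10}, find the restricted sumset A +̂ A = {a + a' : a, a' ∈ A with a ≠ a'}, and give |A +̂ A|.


Restricted sumset: A +̂ A = {a + a' : a ∈ A, a' ∈ A, a ≠ a'}.
Equivalently, take A + A and drop any sum 2a that is achievable ONLY as a + a for a ∈ A (i.e. sums representable only with equal summands).
Enumerate pairs (a, a') with a < a' (symmetric, so each unordered pair gives one sum; this covers all a ≠ a'):
  -4 + -3 = -7
  -4 + 3 = -1
  -4 + 5 = 1
  -4 + 10 = 6
  -3 + 3 = 0
  -3 + 5 = 2
  -3 + 10 = 7
  3 + 5 = 8
  3 + 10 = 13
  5 + 10 = 15
Collected distinct sums: {-7, -1, 0, 1, 2, 6, 7, 8, 13, 15}
|A +̂ A| = 10
(Reference bound: |A +̂ A| ≥ 2|A| - 3 for |A| ≥ 2, with |A| = 5 giving ≥ 7.)

|A +̂ A| = 10


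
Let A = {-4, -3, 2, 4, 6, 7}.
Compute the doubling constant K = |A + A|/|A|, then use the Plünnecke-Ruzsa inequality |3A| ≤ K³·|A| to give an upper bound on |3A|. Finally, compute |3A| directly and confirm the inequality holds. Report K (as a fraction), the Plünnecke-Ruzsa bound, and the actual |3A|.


|A| = 6.
Step 1: Compute A + A by enumerating all 36 pairs.
A + A = {-8, -7, -6, -2, -1, 0, 1, 2, 3, 4, 6, 8, 9, 10, 11, 12, 13, 14}, so |A + A| = 18.
Step 2: Doubling constant K = |A + A|/|A| = 18/6 = 18/6 ≈ 3.0000.
Step 3: Plünnecke-Ruzsa gives |3A| ≤ K³·|A| = (3.0000)³ · 6 ≈ 162.0000.
Step 4: Compute 3A = A + A + A directly by enumerating all triples (a,b,c) ∈ A³; |3A| = 32.
Step 5: Check 32 ≤ 162.0000? Yes ✓.

K = 18/6, Plünnecke-Ruzsa bound K³|A| ≈ 162.0000, |3A| = 32, inequality holds.


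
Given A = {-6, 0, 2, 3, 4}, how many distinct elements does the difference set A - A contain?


A - A = {a - a' : a, a' ∈ A}; |A| = 5.
Bounds: 2|A|-1 ≤ |A - A| ≤ |A|² - |A| + 1, i.e. 9 ≤ |A - A| ≤ 21.
Note: 0 ∈ A - A always (from a - a). The set is symmetric: if d ∈ A - A then -d ∈ A - A.
Enumerate nonzero differences d = a - a' with a > a' (then include -d):
Positive differences: {1, 2, 3, 4, 6, 8, 9, 10}
Full difference set: {0} ∪ (positive diffs) ∪ (negative diffs).
|A - A| = 1 + 2·8 = 17 (matches direct enumeration: 17).

|A - A| = 17


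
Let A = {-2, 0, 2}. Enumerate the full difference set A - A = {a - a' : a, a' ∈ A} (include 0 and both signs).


A - A = {a - a' : a, a' ∈ A}.
Compute a - a' for each ordered pair (a, a'):
a = -2: -2--2=0, -2-0=-2, -2-2=-4
a = 0: 0--2=2, 0-0=0, 0-2=-2
a = 2: 2--2=4, 2-0=2, 2-2=0
Collecting distinct values (and noting 0 appears from a-a):
A - A = {-4, -2, 0, 2, 4}
|A - A| = 5

A - A = {-4, -2, 0, 2, 4}


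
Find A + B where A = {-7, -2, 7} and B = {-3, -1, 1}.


A + B = {a + b : a ∈ A, b ∈ B}.
Enumerate all |A|·|B| = 3·3 = 9 pairs (a, b) and collect distinct sums.
a = -7: -7+-3=-10, -7+-1=-8, -7+1=-6
a = -2: -2+-3=-5, -2+-1=-3, -2+1=-1
a = 7: 7+-3=4, 7+-1=6, 7+1=8
Collecting distinct sums: A + B = {-10, -8, -6, -5, -3, -1, 4, 6, 8}
|A + B| = 9

A + B = {-10, -8, -6, -5, -3, -1, 4, 6, 8}


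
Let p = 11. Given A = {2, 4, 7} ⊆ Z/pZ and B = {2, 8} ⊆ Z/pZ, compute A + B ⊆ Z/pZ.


Work in Z/11Z: reduce every sum a + b modulo 11.
Enumerate all 6 pairs:
a = 2: 2+2=4, 2+8=10
a = 4: 4+2=6, 4+8=1
a = 7: 7+2=9, 7+8=4
Distinct residues collected: {1, 4, 6, 9, 10}
|A + B| = 5 (out of 11 total residues).

A + B = {1, 4, 6, 9, 10}


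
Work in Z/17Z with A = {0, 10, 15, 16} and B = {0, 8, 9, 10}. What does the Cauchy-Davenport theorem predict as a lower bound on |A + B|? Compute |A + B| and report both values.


Cauchy-Davenport: |A + B| ≥ min(p, |A| + |B| - 1) for A, B nonempty in Z/pZ.
|A| = 4, |B| = 4, p = 17.
CD lower bound = min(17, 4 + 4 - 1) = min(17, 7) = 7.
Compute A + B mod 17 directly:
a = 0: 0+0=0, 0+8=8, 0+9=9, 0+10=10
a = 10: 10+0=10, 10+8=1, 10+9=2, 10+10=3
a = 15: 15+0=15, 15+8=6, 15+9=7, 15+10=8
a = 16: 16+0=16, 16+8=7, 16+9=8, 16+10=9
A + B = {0, 1, 2, 3, 6, 7, 8, 9, 10, 15, 16}, so |A + B| = 11.
Verify: 11 ≥ 7? Yes ✓.

CD lower bound = 7, actual |A + B| = 11.


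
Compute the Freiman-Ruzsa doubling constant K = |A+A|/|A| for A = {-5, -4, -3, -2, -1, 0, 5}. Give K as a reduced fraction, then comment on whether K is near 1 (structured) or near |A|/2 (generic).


|A| = 7.
Compute A + A by enumerating all 49 pairs.
A + A = {-10, -9, -8, -7, -6, -5, -4, -3, -2, -1, 0, 1, 2, 3, 4, 5, 10}, so |A + A| = 17.
K = |A + A| / |A| = 17/7 (already in lowest terms) ≈ 2.4286.
Reference: AP of size 7 gives K = 13/7 ≈ 1.8571; a fully generic set of size 7 gives K ≈ 4.0000.

|A| = 7, |A + A| = 17, K = 17/7.


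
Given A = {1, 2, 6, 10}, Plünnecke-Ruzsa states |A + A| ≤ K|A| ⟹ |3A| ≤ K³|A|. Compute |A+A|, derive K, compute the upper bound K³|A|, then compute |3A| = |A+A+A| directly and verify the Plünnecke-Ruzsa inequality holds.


|A| = 4.
Step 1: Compute A + A by enumerating all 16 pairs.
A + A = {2, 3, 4, 7, 8, 11, 12, 16, 20}, so |A + A| = 9.
Step 2: Doubling constant K = |A + A|/|A| = 9/4 = 9/4 ≈ 2.2500.
Step 3: Plünnecke-Ruzsa gives |3A| ≤ K³·|A| = (2.2500)³ · 4 ≈ 45.5625.
Step 4: Compute 3A = A + A + A directly by enumerating all triples (a,b,c) ∈ A³; |3A| = 16.
Step 5: Check 16 ≤ 45.5625? Yes ✓.

K = 9/4, Plünnecke-Ruzsa bound K³|A| ≈ 45.5625, |3A| = 16, inequality holds.


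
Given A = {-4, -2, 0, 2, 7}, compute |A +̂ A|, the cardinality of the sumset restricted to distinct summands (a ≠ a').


Restricted sumset: A +̂ A = {a + a' : a ∈ A, a' ∈ A, a ≠ a'}.
Equivalently, take A + A and drop any sum 2a that is achievable ONLY as a + a for a ∈ A (i.e. sums representable only with equal summands).
Enumerate pairs (a, a') with a < a' (symmetric, so each unordered pair gives one sum; this covers all a ≠ a'):
  -4 + -2 = -6
  -4 + 0 = -4
  -4 + 2 = -2
  -4 + 7 = 3
  -2 + 0 = -2
  -2 + 2 = 0
  -2 + 7 = 5
  0 + 2 = 2
  0 + 7 = 7
  2 + 7 = 9
Collected distinct sums: {-6, -4, -2, 0, 2, 3, 5, 7, 9}
|A +̂ A| = 9
(Reference bound: |A +̂ A| ≥ 2|A| - 3 for |A| ≥ 2, with |A| = 5 giving ≥ 7.)

|A +̂ A| = 9


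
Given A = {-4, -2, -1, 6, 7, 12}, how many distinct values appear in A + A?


A + A = {a + a' : a, a' ∈ A}; |A| = 6.
General bounds: 2|A| - 1 ≤ |A + A| ≤ |A|(|A|+1)/2, i.e. 11 ≤ |A + A| ≤ 21.
Lower bound 2|A|-1 is attained iff A is an arithmetic progression.
Enumerate sums a + a' for a ≤ a' (symmetric, so this suffices):
a = -4: -4+-4=-8, -4+-2=-6, -4+-1=-5, -4+6=2, -4+7=3, -4+12=8
a = -2: -2+-2=-4, -2+-1=-3, -2+6=4, -2+7=5, -2+12=10
a = -1: -1+-1=-2, -1+6=5, -1+7=6, -1+12=11
a = 6: 6+6=12, 6+7=13, 6+12=18
a = 7: 7+7=14, 7+12=19
a = 12: 12+12=24
Distinct sums: {-8, -6, -5, -4, -3, -2, 2, 3, 4, 5, 6, 8, 10, 11, 12, 13, 14, 18, 19, 24}
|A + A| = 20

|A + A| = 20


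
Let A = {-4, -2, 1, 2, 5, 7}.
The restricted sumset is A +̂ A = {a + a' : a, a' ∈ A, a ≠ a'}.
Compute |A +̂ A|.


Restricted sumset: A +̂ A = {a + a' : a ∈ A, a' ∈ A, a ≠ a'}.
Equivalently, take A + A and drop any sum 2a that is achievable ONLY as a + a for a ∈ A (i.e. sums representable only with equal summands).
Enumerate pairs (a, a') with a < a' (symmetric, so each unordered pair gives one sum; this covers all a ≠ a'):
  -4 + -2 = -6
  -4 + 1 = -3
  -4 + 2 = -2
  -4 + 5 = 1
  -4 + 7 = 3
  -2 + 1 = -1
  -2 + 2 = 0
  -2 + 5 = 3
  -2 + 7 = 5
  1 + 2 = 3
  1 + 5 = 6
  1 + 7 = 8
  2 + 5 = 7
  2 + 7 = 9
  5 + 7 = 12
Collected distinct sums: {-6, -3, -2, -1, 0, 1, 3, 5, 6, 7, 8, 9, 12}
|A +̂ A| = 13
(Reference bound: |A +̂ A| ≥ 2|A| - 3 for |A| ≥ 2, with |A| = 6 giving ≥ 9.)

|A +̂ A| = 13


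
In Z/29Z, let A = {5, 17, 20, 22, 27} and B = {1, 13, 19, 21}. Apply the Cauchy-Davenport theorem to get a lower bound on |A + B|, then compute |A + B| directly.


Cauchy-Davenport: |A + B| ≥ min(p, |A| + |B| - 1) for A, B nonempty in Z/pZ.
|A| = 5, |B| = 4, p = 29.
CD lower bound = min(29, 5 + 4 - 1) = min(29, 8) = 8.
Compute A + B mod 29 directly:
a = 5: 5+1=6, 5+13=18, 5+19=24, 5+21=26
a = 17: 17+1=18, 17+13=1, 17+19=7, 17+21=9
a = 20: 20+1=21, 20+13=4, 20+19=10, 20+21=12
a = 22: 22+1=23, 22+13=6, 22+19=12, 22+21=14
a = 27: 27+1=28, 27+13=11, 27+19=17, 27+21=19
A + B = {1, 4, 6, 7, 9, 10, 11, 12, 14, 17, 18, 19, 21, 23, 24, 26, 28}, so |A + B| = 17.
Verify: 17 ≥ 8? Yes ✓.

CD lower bound = 8, actual |A + B| = 17.


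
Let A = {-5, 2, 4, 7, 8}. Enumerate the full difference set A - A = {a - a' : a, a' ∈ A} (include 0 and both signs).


A - A = {a - a' : a, a' ∈ A}.
Compute a - a' for each ordered pair (a, a'):
a = -5: -5--5=0, -5-2=-7, -5-4=-9, -5-7=-12, -5-8=-13
a = 2: 2--5=7, 2-2=0, 2-4=-2, 2-7=-5, 2-8=-6
a = 4: 4--5=9, 4-2=2, 4-4=0, 4-7=-3, 4-8=-4
a = 7: 7--5=12, 7-2=5, 7-4=3, 7-7=0, 7-8=-1
a = 8: 8--5=13, 8-2=6, 8-4=4, 8-7=1, 8-8=0
Collecting distinct values (and noting 0 appears from a-a):
A - A = {-13, -12, -9, -7, -6, -5, -4, -3, -2, -1, 0, 1, 2, 3, 4, 5, 6, 7, 9, 12, 13}
|A - A| = 21

A - A = {-13, -12, -9, -7, -6, -5, -4, -3, -2, -1, 0, 1, 2, 3, 4, 5, 6, 7, 9, 12, 13}


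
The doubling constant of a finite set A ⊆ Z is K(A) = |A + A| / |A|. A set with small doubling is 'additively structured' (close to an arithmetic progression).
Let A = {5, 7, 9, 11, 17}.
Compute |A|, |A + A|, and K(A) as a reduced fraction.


|A| = 5.
Compute A + A by enumerating all 25 pairs.
A + A = {10, 12, 14, 16, 18, 20, 22, 24, 26, 28, 34}, so |A + A| = 11.
K = |A + A| / |A| = 11/5 (already in lowest terms) ≈ 2.2000.
Reference: AP of size 5 gives K = 9/5 ≈ 1.8000; a fully generic set of size 5 gives K ≈ 3.0000.

|A| = 5, |A + A| = 11, K = 11/5.


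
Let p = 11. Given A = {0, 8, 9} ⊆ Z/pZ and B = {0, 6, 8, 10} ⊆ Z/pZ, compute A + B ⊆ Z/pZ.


Work in Z/11Z: reduce every sum a + b modulo 11.
Enumerate all 12 pairs:
a = 0: 0+0=0, 0+6=6, 0+8=8, 0+10=10
a = 8: 8+0=8, 8+6=3, 8+8=5, 8+10=7
a = 9: 9+0=9, 9+6=4, 9+8=6, 9+10=8
Distinct residues collected: {0, 3, 4, 5, 6, 7, 8, 9, 10}
|A + B| = 9 (out of 11 total residues).

A + B = {0, 3, 4, 5, 6, 7, 8, 9, 10}


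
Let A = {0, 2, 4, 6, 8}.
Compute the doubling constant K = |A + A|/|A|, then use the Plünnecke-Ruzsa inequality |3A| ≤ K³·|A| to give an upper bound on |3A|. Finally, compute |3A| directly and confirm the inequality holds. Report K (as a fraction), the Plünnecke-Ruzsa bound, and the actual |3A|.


|A| = 5.
Step 1: Compute A + A by enumerating all 25 pairs.
A + A = {0, 2, 4, 6, 8, 10, 12, 14, 16}, so |A + A| = 9.
Step 2: Doubling constant K = |A + A|/|A| = 9/5 = 9/5 ≈ 1.8000.
Step 3: Plünnecke-Ruzsa gives |3A| ≤ K³·|A| = (1.8000)³ · 5 ≈ 29.1600.
Step 4: Compute 3A = A + A + A directly by enumerating all triples (a,b,c) ∈ A³; |3A| = 13.
Step 5: Check 13 ≤ 29.1600? Yes ✓.

K = 9/5, Plünnecke-Ruzsa bound K³|A| ≈ 29.1600, |3A| = 13, inequality holds.


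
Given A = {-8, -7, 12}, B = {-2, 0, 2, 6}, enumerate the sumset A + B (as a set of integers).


A + B = {a + b : a ∈ A, b ∈ B}.
Enumerate all |A|·|B| = 3·4 = 12 pairs (a, b) and collect distinct sums.
a = -8: -8+-2=-10, -8+0=-8, -8+2=-6, -8+6=-2
a = -7: -7+-2=-9, -7+0=-7, -7+2=-5, -7+6=-1
a = 12: 12+-2=10, 12+0=12, 12+2=14, 12+6=18
Collecting distinct sums: A + B = {-10, -9, -8, -7, -6, -5, -2, -1, 10, 12, 14, 18}
|A + B| = 12

A + B = {-10, -9, -8, -7, -6, -5, -2, -1, 10, 12, 14, 18}


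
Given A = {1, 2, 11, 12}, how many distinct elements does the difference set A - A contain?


A - A = {a - a' : a, a' ∈ A}; |A| = 4.
Bounds: 2|A|-1 ≤ |A - A| ≤ |A|² - |A| + 1, i.e. 7 ≤ |A - A| ≤ 13.
Note: 0 ∈ A - A always (from a - a). The set is symmetric: if d ∈ A - A then -d ∈ A - A.
Enumerate nonzero differences d = a - a' with a > a' (then include -d):
Positive differences: {1, 9, 10, 11}
Full difference set: {0} ∪ (positive diffs) ∪ (negative diffs).
|A - A| = 1 + 2·4 = 9 (matches direct enumeration: 9).

|A - A| = 9


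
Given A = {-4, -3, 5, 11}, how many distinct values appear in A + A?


A + A = {a + a' : a, a' ∈ A}; |A| = 4.
General bounds: 2|A| - 1 ≤ |A + A| ≤ |A|(|A|+1)/2, i.e. 7 ≤ |A + A| ≤ 10.
Lower bound 2|A|-1 is attained iff A is an arithmetic progression.
Enumerate sums a + a' for a ≤ a' (symmetric, so this suffices):
a = -4: -4+-4=-8, -4+-3=-7, -4+5=1, -4+11=7
a = -3: -3+-3=-6, -3+5=2, -3+11=8
a = 5: 5+5=10, 5+11=16
a = 11: 11+11=22
Distinct sums: {-8, -7, -6, 1, 2, 7, 8, 10, 16, 22}
|A + A| = 10

|A + A| = 10


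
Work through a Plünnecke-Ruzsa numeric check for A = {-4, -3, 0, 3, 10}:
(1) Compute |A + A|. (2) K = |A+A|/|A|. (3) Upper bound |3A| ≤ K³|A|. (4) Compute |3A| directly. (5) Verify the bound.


|A| = 5.
Step 1: Compute A + A by enumerating all 25 pairs.
A + A = {-8, -7, -6, -4, -3, -1, 0, 3, 6, 7, 10, 13, 20}, so |A + A| = 13.
Step 2: Doubling constant K = |A + A|/|A| = 13/5 = 13/5 ≈ 2.6000.
Step 3: Plünnecke-Ruzsa gives |3A| ≤ K³·|A| = (2.6000)³ · 5 ≈ 87.8800.
Step 4: Compute 3A = A + A + A directly by enumerating all triples (a,b,c) ∈ A³; |3A| = 25.
Step 5: Check 25 ≤ 87.8800? Yes ✓.

K = 13/5, Plünnecke-Ruzsa bound K³|A| ≈ 87.8800, |3A| = 25, inequality holds.


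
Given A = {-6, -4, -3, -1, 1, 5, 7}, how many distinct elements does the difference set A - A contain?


A - A = {a - a' : a, a' ∈ A}; |A| = 7.
Bounds: 2|A|-1 ≤ |A - A| ≤ |A|² - |A| + 1, i.e. 13 ≤ |A - A| ≤ 43.
Note: 0 ∈ A - A always (from a - a). The set is symmetric: if d ∈ A - A then -d ∈ A - A.
Enumerate nonzero differences d = a - a' with a > a' (then include -d):
Positive differences: {1, 2, 3, 4, 5, 6, 7, 8, 9, 10, 11, 13}
Full difference set: {0} ∪ (positive diffs) ∪ (negative diffs).
|A - A| = 1 + 2·12 = 25 (matches direct enumeration: 25).

|A - A| = 25


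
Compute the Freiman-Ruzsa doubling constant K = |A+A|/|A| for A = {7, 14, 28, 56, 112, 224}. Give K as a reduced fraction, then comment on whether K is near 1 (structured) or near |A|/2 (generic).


|A| = 6.
Compute A + A by enumerating all 36 pairs.
A + A = {14, 21, 28, 35, 42, 56, 63, 70, 84, 112, 119, 126, 140, 168, 224, 231, 238, 252, 280, 336, 448}, so |A + A| = 21.
K = |A + A| / |A| = 21/6 = 7/2 ≈ 3.5000.
Reference: AP of size 6 gives K = 11/6 ≈ 1.8333; a fully generic set of size 6 gives K ≈ 3.5000.

|A| = 6, |A + A| = 21, K = 21/6 = 7/2.


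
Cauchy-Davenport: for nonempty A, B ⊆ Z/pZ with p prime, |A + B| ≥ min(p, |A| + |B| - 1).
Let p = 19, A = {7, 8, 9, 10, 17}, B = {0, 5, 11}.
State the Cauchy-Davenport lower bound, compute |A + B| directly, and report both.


Cauchy-Davenport: |A + B| ≥ min(p, |A| + |B| - 1) for A, B nonempty in Z/pZ.
|A| = 5, |B| = 3, p = 19.
CD lower bound = min(19, 5 + 3 - 1) = min(19, 7) = 7.
Compute A + B mod 19 directly:
a = 7: 7+0=7, 7+5=12, 7+11=18
a = 8: 8+0=8, 8+5=13, 8+11=0
a = 9: 9+0=9, 9+5=14, 9+11=1
a = 10: 10+0=10, 10+5=15, 10+11=2
a = 17: 17+0=17, 17+5=3, 17+11=9
A + B = {0, 1, 2, 3, 7, 8, 9, 10, 12, 13, 14, 15, 17, 18}, so |A + B| = 14.
Verify: 14 ≥ 7? Yes ✓.

CD lower bound = 7, actual |A + B| = 14.


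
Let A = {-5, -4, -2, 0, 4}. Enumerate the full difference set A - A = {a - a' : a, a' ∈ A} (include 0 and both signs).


A - A = {a - a' : a, a' ∈ A}.
Compute a - a' for each ordered pair (a, a'):
a = -5: -5--5=0, -5--4=-1, -5--2=-3, -5-0=-5, -5-4=-9
a = -4: -4--5=1, -4--4=0, -4--2=-2, -4-0=-4, -4-4=-8
a = -2: -2--5=3, -2--4=2, -2--2=0, -2-0=-2, -2-4=-6
a = 0: 0--5=5, 0--4=4, 0--2=2, 0-0=0, 0-4=-4
a = 4: 4--5=9, 4--4=8, 4--2=6, 4-0=4, 4-4=0
Collecting distinct values (and noting 0 appears from a-a):
A - A = {-9, -8, -6, -5, -4, -3, -2, -1, 0, 1, 2, 3, 4, 5, 6, 8, 9}
|A - A| = 17

A - A = {-9, -8, -6, -5, -4, -3, -2, -1, 0, 1, 2, 3, 4, 5, 6, 8, 9}


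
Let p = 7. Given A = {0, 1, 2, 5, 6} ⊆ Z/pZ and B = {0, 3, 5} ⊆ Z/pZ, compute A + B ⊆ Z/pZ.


Work in Z/7Z: reduce every sum a + b modulo 7.
Enumerate all 15 pairs:
a = 0: 0+0=0, 0+3=3, 0+5=5
a = 1: 1+0=1, 1+3=4, 1+5=6
a = 2: 2+0=2, 2+3=5, 2+5=0
a = 5: 5+0=5, 5+3=1, 5+5=3
a = 6: 6+0=6, 6+3=2, 6+5=4
Distinct residues collected: {0, 1, 2, 3, 4, 5, 6}
|A + B| = 7 (out of 7 total residues).

A + B = {0, 1, 2, 3, 4, 5, 6}


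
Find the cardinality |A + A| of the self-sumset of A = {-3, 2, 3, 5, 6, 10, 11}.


A + A = {a + a' : a, a' ∈ A}; |A| = 7.
General bounds: 2|A| - 1 ≤ |A + A| ≤ |A|(|A|+1)/2, i.e. 13 ≤ |A + A| ≤ 28.
Lower bound 2|A|-1 is attained iff A is an arithmetic progression.
Enumerate sums a + a' for a ≤ a' (symmetric, so this suffices):
a = -3: -3+-3=-6, -3+2=-1, -3+3=0, -3+5=2, -3+6=3, -3+10=7, -3+11=8
a = 2: 2+2=4, 2+3=5, 2+5=7, 2+6=8, 2+10=12, 2+11=13
a = 3: 3+3=6, 3+5=8, 3+6=9, 3+10=13, 3+11=14
a = 5: 5+5=10, 5+6=11, 5+10=15, 5+11=16
a = 6: 6+6=12, 6+10=16, 6+11=17
a = 10: 10+10=20, 10+11=21
a = 11: 11+11=22
Distinct sums: {-6, -1, 0, 2, 3, 4, 5, 6, 7, 8, 9, 10, 11, 12, 13, 14, 15, 16, 17, 20, 21, 22}
|A + A| = 22

|A + A| = 22


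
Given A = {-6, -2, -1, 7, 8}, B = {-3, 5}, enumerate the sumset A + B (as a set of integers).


A + B = {a + b : a ∈ A, b ∈ B}.
Enumerate all |A|·|B| = 5·2 = 10 pairs (a, b) and collect distinct sums.
a = -6: -6+-3=-9, -6+5=-1
a = -2: -2+-3=-5, -2+5=3
a = -1: -1+-3=-4, -1+5=4
a = 7: 7+-3=4, 7+5=12
a = 8: 8+-3=5, 8+5=13
Collecting distinct sums: A + B = {-9, -5, -4, -1, 3, 4, 5, 12, 13}
|A + B| = 9

A + B = {-9, -5, -4, -1, 3, 4, 5, 12, 13}


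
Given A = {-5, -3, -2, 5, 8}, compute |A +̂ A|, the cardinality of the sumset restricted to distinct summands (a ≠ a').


Restricted sumset: A +̂ A = {a + a' : a ∈ A, a' ∈ A, a ≠ a'}.
Equivalently, take A + A and drop any sum 2a that is achievable ONLY as a + a for a ∈ A (i.e. sums representable only with equal summands).
Enumerate pairs (a, a') with a < a' (symmetric, so each unordered pair gives one sum; this covers all a ≠ a'):
  -5 + -3 = -8
  -5 + -2 = -7
  -5 + 5 = 0
  -5 + 8 = 3
  -3 + -2 = -5
  -3 + 5 = 2
  -3 + 8 = 5
  -2 + 5 = 3
  -2 + 8 = 6
  5 + 8 = 13
Collected distinct sums: {-8, -7, -5, 0, 2, 3, 5, 6, 13}
|A +̂ A| = 9
(Reference bound: |A +̂ A| ≥ 2|A| - 3 for |A| ≥ 2, with |A| = 5 giving ≥ 7.)

|A +̂ A| = 9


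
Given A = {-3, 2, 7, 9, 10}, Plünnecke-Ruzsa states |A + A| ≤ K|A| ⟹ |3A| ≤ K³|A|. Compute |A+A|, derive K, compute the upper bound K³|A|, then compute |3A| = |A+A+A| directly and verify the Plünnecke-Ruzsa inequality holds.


|A| = 5.
Step 1: Compute A + A by enumerating all 25 pairs.
A + A = {-6, -1, 4, 6, 7, 9, 11, 12, 14, 16, 17, 18, 19, 20}, so |A + A| = 14.
Step 2: Doubling constant K = |A + A|/|A| = 14/5 = 14/5 ≈ 2.8000.
Step 3: Plünnecke-Ruzsa gives |3A| ≤ K³·|A| = (2.8000)³ · 5 ≈ 109.7600.
Step 4: Compute 3A = A + A + A directly by enumerating all triples (a,b,c) ∈ A³; |3A| = 27.
Step 5: Check 27 ≤ 109.7600? Yes ✓.

K = 14/5, Plünnecke-Ruzsa bound K³|A| ≈ 109.7600, |3A| = 27, inequality holds.


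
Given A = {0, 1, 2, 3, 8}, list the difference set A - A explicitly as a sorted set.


A - A = {a - a' : a, a' ∈ A}.
Compute a - a' for each ordered pair (a, a'):
a = 0: 0-0=0, 0-1=-1, 0-2=-2, 0-3=-3, 0-8=-8
a = 1: 1-0=1, 1-1=0, 1-2=-1, 1-3=-2, 1-8=-7
a = 2: 2-0=2, 2-1=1, 2-2=0, 2-3=-1, 2-8=-6
a = 3: 3-0=3, 3-1=2, 3-2=1, 3-3=0, 3-8=-5
a = 8: 8-0=8, 8-1=7, 8-2=6, 8-3=5, 8-8=0
Collecting distinct values (and noting 0 appears from a-a):
A - A = {-8, -7, -6, -5, -3, -2, -1, 0, 1, 2, 3, 5, 6, 7, 8}
|A - A| = 15

A - A = {-8, -7, -6, -5, -3, -2, -1, 0, 1, 2, 3, 5, 6, 7, 8}


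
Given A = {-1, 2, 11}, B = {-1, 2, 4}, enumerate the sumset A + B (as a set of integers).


A + B = {a + b : a ∈ A, b ∈ B}.
Enumerate all |A|·|B| = 3·3 = 9 pairs (a, b) and collect distinct sums.
a = -1: -1+-1=-2, -1+2=1, -1+4=3
a = 2: 2+-1=1, 2+2=4, 2+4=6
a = 11: 11+-1=10, 11+2=13, 11+4=15
Collecting distinct sums: A + B = {-2, 1, 3, 4, 6, 10, 13, 15}
|A + B| = 8

A + B = {-2, 1, 3, 4, 6, 10, 13, 15}


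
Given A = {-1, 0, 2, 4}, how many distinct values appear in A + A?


A + A = {a + a' : a, a' ∈ A}; |A| = 4.
General bounds: 2|A| - 1 ≤ |A + A| ≤ |A|(|A|+1)/2, i.e. 7 ≤ |A + A| ≤ 10.
Lower bound 2|A|-1 is attained iff A is an arithmetic progression.
Enumerate sums a + a' for a ≤ a' (symmetric, so this suffices):
a = -1: -1+-1=-2, -1+0=-1, -1+2=1, -1+4=3
a = 0: 0+0=0, 0+2=2, 0+4=4
a = 2: 2+2=4, 2+4=6
a = 4: 4+4=8
Distinct sums: {-2, -1, 0, 1, 2, 3, 4, 6, 8}
|A + A| = 9

|A + A| = 9
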